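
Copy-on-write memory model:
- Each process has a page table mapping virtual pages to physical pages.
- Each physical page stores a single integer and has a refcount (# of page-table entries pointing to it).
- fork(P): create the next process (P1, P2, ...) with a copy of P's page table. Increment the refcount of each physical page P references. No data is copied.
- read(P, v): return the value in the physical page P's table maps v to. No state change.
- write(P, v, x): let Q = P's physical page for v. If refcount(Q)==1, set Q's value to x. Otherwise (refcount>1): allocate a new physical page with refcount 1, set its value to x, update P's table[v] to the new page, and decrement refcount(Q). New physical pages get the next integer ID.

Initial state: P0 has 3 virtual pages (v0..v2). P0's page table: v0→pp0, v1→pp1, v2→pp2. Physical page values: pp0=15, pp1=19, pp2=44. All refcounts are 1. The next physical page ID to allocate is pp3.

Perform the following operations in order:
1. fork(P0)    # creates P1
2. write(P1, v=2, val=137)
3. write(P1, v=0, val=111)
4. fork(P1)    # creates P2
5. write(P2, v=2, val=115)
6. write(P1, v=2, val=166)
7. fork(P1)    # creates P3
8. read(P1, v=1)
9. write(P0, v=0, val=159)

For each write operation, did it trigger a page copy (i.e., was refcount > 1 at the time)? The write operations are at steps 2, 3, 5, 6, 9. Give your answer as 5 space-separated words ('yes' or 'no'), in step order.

Op 1: fork(P0) -> P1. 3 ppages; refcounts: pp0:2 pp1:2 pp2:2
Op 2: write(P1, v2, 137). refcount(pp2)=2>1 -> COPY to pp3. 4 ppages; refcounts: pp0:2 pp1:2 pp2:1 pp3:1
Op 3: write(P1, v0, 111). refcount(pp0)=2>1 -> COPY to pp4. 5 ppages; refcounts: pp0:1 pp1:2 pp2:1 pp3:1 pp4:1
Op 4: fork(P1) -> P2. 5 ppages; refcounts: pp0:1 pp1:3 pp2:1 pp3:2 pp4:2
Op 5: write(P2, v2, 115). refcount(pp3)=2>1 -> COPY to pp5. 6 ppages; refcounts: pp0:1 pp1:3 pp2:1 pp3:1 pp4:2 pp5:1
Op 6: write(P1, v2, 166). refcount(pp3)=1 -> write in place. 6 ppages; refcounts: pp0:1 pp1:3 pp2:1 pp3:1 pp4:2 pp5:1
Op 7: fork(P1) -> P3. 6 ppages; refcounts: pp0:1 pp1:4 pp2:1 pp3:2 pp4:3 pp5:1
Op 8: read(P1, v1) -> 19. No state change.
Op 9: write(P0, v0, 159). refcount(pp0)=1 -> write in place. 6 ppages; refcounts: pp0:1 pp1:4 pp2:1 pp3:2 pp4:3 pp5:1

yes yes yes no no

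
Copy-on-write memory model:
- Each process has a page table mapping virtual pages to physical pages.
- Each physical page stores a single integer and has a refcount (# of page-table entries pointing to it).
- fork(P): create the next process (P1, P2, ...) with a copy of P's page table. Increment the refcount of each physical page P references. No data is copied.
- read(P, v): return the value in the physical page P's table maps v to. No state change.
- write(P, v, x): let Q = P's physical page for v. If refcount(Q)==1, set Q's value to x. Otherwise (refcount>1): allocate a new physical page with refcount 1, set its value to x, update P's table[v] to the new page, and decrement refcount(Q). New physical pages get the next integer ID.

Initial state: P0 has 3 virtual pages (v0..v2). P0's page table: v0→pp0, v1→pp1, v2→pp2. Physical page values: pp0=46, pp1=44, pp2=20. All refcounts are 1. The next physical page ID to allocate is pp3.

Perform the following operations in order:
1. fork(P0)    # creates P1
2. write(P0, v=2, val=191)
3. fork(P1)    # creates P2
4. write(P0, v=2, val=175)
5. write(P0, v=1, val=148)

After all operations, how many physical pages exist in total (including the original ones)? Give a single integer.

Answer: 5

Derivation:
Op 1: fork(P0) -> P1. 3 ppages; refcounts: pp0:2 pp1:2 pp2:2
Op 2: write(P0, v2, 191). refcount(pp2)=2>1 -> COPY to pp3. 4 ppages; refcounts: pp0:2 pp1:2 pp2:1 pp3:1
Op 3: fork(P1) -> P2. 4 ppages; refcounts: pp0:3 pp1:3 pp2:2 pp3:1
Op 4: write(P0, v2, 175). refcount(pp3)=1 -> write in place. 4 ppages; refcounts: pp0:3 pp1:3 pp2:2 pp3:1
Op 5: write(P0, v1, 148). refcount(pp1)=3>1 -> COPY to pp4. 5 ppages; refcounts: pp0:3 pp1:2 pp2:2 pp3:1 pp4:1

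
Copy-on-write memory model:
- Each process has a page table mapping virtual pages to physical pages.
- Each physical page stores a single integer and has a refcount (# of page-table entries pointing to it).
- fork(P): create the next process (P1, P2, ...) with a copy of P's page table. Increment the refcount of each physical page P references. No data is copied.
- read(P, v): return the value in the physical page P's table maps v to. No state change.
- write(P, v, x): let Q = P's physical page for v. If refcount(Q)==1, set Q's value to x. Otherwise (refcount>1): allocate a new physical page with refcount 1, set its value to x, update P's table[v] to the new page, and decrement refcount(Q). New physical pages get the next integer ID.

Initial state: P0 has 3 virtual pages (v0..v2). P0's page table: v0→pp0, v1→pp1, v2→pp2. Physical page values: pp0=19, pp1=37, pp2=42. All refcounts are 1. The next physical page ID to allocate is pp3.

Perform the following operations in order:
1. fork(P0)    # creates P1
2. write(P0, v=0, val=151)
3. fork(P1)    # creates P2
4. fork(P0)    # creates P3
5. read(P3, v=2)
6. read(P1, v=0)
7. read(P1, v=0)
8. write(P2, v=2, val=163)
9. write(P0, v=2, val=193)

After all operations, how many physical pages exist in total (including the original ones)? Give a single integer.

Answer: 6

Derivation:
Op 1: fork(P0) -> P1. 3 ppages; refcounts: pp0:2 pp1:2 pp2:2
Op 2: write(P0, v0, 151). refcount(pp0)=2>1 -> COPY to pp3. 4 ppages; refcounts: pp0:1 pp1:2 pp2:2 pp3:1
Op 3: fork(P1) -> P2. 4 ppages; refcounts: pp0:2 pp1:3 pp2:3 pp3:1
Op 4: fork(P0) -> P3. 4 ppages; refcounts: pp0:2 pp1:4 pp2:4 pp3:2
Op 5: read(P3, v2) -> 42. No state change.
Op 6: read(P1, v0) -> 19. No state change.
Op 7: read(P1, v0) -> 19. No state change.
Op 8: write(P2, v2, 163). refcount(pp2)=4>1 -> COPY to pp4. 5 ppages; refcounts: pp0:2 pp1:4 pp2:3 pp3:2 pp4:1
Op 9: write(P0, v2, 193). refcount(pp2)=3>1 -> COPY to pp5. 6 ppages; refcounts: pp0:2 pp1:4 pp2:2 pp3:2 pp4:1 pp5:1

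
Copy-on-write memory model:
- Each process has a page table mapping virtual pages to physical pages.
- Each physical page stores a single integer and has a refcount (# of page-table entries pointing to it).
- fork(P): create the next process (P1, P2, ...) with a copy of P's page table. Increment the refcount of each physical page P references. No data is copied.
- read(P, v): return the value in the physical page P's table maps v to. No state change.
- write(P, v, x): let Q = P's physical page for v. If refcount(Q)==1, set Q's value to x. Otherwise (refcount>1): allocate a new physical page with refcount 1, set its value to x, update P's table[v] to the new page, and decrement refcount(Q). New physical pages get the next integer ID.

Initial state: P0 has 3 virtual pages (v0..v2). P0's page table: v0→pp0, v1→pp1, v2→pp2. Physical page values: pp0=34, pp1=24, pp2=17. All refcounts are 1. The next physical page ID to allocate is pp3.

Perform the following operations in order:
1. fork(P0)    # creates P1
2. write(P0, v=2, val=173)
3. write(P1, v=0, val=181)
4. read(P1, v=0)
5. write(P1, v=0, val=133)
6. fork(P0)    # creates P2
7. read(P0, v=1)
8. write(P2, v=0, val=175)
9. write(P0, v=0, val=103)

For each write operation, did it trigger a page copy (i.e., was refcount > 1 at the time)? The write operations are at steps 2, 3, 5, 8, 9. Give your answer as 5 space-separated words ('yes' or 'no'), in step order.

Op 1: fork(P0) -> P1. 3 ppages; refcounts: pp0:2 pp1:2 pp2:2
Op 2: write(P0, v2, 173). refcount(pp2)=2>1 -> COPY to pp3. 4 ppages; refcounts: pp0:2 pp1:2 pp2:1 pp3:1
Op 3: write(P1, v0, 181). refcount(pp0)=2>1 -> COPY to pp4. 5 ppages; refcounts: pp0:1 pp1:2 pp2:1 pp3:1 pp4:1
Op 4: read(P1, v0) -> 181. No state change.
Op 5: write(P1, v0, 133). refcount(pp4)=1 -> write in place. 5 ppages; refcounts: pp0:1 pp1:2 pp2:1 pp3:1 pp4:1
Op 6: fork(P0) -> P2. 5 ppages; refcounts: pp0:2 pp1:3 pp2:1 pp3:2 pp4:1
Op 7: read(P0, v1) -> 24. No state change.
Op 8: write(P2, v0, 175). refcount(pp0)=2>1 -> COPY to pp5. 6 ppages; refcounts: pp0:1 pp1:3 pp2:1 pp3:2 pp4:1 pp5:1
Op 9: write(P0, v0, 103). refcount(pp0)=1 -> write in place. 6 ppages; refcounts: pp0:1 pp1:3 pp2:1 pp3:2 pp4:1 pp5:1

yes yes no yes no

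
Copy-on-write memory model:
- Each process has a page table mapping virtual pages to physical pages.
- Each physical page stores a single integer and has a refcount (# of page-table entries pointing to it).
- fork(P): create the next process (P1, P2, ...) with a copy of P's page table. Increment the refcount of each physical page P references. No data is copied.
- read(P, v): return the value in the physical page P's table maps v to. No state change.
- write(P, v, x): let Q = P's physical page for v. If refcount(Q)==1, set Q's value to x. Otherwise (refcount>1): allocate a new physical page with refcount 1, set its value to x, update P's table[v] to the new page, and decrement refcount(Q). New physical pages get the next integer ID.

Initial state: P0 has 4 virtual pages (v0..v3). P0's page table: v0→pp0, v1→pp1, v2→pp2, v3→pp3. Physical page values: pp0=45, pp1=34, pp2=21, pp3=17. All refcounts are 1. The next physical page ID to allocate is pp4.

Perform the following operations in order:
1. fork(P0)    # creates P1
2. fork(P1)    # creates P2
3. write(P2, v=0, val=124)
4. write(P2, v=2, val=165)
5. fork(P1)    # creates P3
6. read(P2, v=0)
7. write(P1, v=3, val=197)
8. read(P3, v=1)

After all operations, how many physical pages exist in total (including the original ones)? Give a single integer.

Answer: 7

Derivation:
Op 1: fork(P0) -> P1. 4 ppages; refcounts: pp0:2 pp1:2 pp2:2 pp3:2
Op 2: fork(P1) -> P2. 4 ppages; refcounts: pp0:3 pp1:3 pp2:3 pp3:3
Op 3: write(P2, v0, 124). refcount(pp0)=3>1 -> COPY to pp4. 5 ppages; refcounts: pp0:2 pp1:3 pp2:3 pp3:3 pp4:1
Op 4: write(P2, v2, 165). refcount(pp2)=3>1 -> COPY to pp5. 6 ppages; refcounts: pp0:2 pp1:3 pp2:2 pp3:3 pp4:1 pp5:1
Op 5: fork(P1) -> P3. 6 ppages; refcounts: pp0:3 pp1:4 pp2:3 pp3:4 pp4:1 pp5:1
Op 6: read(P2, v0) -> 124. No state change.
Op 7: write(P1, v3, 197). refcount(pp3)=4>1 -> COPY to pp6. 7 ppages; refcounts: pp0:3 pp1:4 pp2:3 pp3:3 pp4:1 pp5:1 pp6:1
Op 8: read(P3, v1) -> 34. No state change.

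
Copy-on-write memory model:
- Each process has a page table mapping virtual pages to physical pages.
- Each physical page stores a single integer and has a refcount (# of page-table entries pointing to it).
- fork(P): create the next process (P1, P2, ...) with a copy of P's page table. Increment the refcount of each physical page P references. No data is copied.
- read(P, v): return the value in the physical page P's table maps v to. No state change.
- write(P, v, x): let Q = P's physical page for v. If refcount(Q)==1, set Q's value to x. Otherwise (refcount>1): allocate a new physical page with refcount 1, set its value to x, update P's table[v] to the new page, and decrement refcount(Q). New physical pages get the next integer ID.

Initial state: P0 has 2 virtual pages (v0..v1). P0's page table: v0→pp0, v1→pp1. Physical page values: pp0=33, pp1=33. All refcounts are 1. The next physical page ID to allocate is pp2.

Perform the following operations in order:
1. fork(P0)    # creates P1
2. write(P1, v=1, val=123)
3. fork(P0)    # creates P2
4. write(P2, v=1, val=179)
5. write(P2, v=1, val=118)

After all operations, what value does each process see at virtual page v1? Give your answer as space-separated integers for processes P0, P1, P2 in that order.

Op 1: fork(P0) -> P1. 2 ppages; refcounts: pp0:2 pp1:2
Op 2: write(P1, v1, 123). refcount(pp1)=2>1 -> COPY to pp2. 3 ppages; refcounts: pp0:2 pp1:1 pp2:1
Op 3: fork(P0) -> P2. 3 ppages; refcounts: pp0:3 pp1:2 pp2:1
Op 4: write(P2, v1, 179). refcount(pp1)=2>1 -> COPY to pp3. 4 ppages; refcounts: pp0:3 pp1:1 pp2:1 pp3:1
Op 5: write(P2, v1, 118). refcount(pp3)=1 -> write in place. 4 ppages; refcounts: pp0:3 pp1:1 pp2:1 pp3:1
P0: v1 -> pp1 = 33
P1: v1 -> pp2 = 123
P2: v1 -> pp3 = 118

Answer: 33 123 118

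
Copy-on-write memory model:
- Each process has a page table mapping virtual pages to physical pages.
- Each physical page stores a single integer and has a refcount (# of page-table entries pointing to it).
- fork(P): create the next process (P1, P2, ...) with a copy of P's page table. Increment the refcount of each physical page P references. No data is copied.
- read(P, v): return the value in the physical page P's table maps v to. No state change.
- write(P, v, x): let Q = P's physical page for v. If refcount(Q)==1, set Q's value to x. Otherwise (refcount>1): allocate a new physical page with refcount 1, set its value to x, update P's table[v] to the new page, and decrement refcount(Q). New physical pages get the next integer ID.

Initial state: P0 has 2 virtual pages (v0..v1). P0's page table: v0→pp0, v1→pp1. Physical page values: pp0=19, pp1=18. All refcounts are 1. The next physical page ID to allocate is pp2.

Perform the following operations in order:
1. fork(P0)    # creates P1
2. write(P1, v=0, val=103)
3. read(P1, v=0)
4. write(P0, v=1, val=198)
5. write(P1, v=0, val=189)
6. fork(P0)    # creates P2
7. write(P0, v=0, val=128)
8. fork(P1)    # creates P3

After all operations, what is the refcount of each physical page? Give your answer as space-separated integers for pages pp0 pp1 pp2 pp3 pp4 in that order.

Op 1: fork(P0) -> P1. 2 ppages; refcounts: pp0:2 pp1:2
Op 2: write(P1, v0, 103). refcount(pp0)=2>1 -> COPY to pp2. 3 ppages; refcounts: pp0:1 pp1:2 pp2:1
Op 3: read(P1, v0) -> 103. No state change.
Op 4: write(P0, v1, 198). refcount(pp1)=2>1 -> COPY to pp3. 4 ppages; refcounts: pp0:1 pp1:1 pp2:1 pp3:1
Op 5: write(P1, v0, 189). refcount(pp2)=1 -> write in place. 4 ppages; refcounts: pp0:1 pp1:1 pp2:1 pp3:1
Op 6: fork(P0) -> P2. 4 ppages; refcounts: pp0:2 pp1:1 pp2:1 pp3:2
Op 7: write(P0, v0, 128). refcount(pp0)=2>1 -> COPY to pp4. 5 ppages; refcounts: pp0:1 pp1:1 pp2:1 pp3:2 pp4:1
Op 8: fork(P1) -> P3. 5 ppages; refcounts: pp0:1 pp1:2 pp2:2 pp3:2 pp4:1

Answer: 1 2 2 2 1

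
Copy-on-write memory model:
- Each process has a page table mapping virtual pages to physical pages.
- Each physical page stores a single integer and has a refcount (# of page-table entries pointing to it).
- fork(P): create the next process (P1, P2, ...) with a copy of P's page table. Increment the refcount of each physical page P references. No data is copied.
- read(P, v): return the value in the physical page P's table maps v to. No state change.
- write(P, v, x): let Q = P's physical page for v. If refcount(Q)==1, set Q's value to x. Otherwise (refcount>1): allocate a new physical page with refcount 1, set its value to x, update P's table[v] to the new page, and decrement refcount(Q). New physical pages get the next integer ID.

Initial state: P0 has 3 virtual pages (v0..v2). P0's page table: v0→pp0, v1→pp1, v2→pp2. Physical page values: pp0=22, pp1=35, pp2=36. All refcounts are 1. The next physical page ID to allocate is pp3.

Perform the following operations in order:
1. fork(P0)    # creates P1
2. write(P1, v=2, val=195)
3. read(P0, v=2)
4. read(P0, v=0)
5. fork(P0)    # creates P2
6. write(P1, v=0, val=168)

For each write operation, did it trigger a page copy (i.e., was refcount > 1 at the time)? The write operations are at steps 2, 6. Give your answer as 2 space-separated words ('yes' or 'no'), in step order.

Op 1: fork(P0) -> P1. 3 ppages; refcounts: pp0:2 pp1:2 pp2:2
Op 2: write(P1, v2, 195). refcount(pp2)=2>1 -> COPY to pp3. 4 ppages; refcounts: pp0:2 pp1:2 pp2:1 pp3:1
Op 3: read(P0, v2) -> 36. No state change.
Op 4: read(P0, v0) -> 22. No state change.
Op 5: fork(P0) -> P2. 4 ppages; refcounts: pp0:3 pp1:3 pp2:2 pp3:1
Op 6: write(P1, v0, 168). refcount(pp0)=3>1 -> COPY to pp4. 5 ppages; refcounts: pp0:2 pp1:3 pp2:2 pp3:1 pp4:1

yes yes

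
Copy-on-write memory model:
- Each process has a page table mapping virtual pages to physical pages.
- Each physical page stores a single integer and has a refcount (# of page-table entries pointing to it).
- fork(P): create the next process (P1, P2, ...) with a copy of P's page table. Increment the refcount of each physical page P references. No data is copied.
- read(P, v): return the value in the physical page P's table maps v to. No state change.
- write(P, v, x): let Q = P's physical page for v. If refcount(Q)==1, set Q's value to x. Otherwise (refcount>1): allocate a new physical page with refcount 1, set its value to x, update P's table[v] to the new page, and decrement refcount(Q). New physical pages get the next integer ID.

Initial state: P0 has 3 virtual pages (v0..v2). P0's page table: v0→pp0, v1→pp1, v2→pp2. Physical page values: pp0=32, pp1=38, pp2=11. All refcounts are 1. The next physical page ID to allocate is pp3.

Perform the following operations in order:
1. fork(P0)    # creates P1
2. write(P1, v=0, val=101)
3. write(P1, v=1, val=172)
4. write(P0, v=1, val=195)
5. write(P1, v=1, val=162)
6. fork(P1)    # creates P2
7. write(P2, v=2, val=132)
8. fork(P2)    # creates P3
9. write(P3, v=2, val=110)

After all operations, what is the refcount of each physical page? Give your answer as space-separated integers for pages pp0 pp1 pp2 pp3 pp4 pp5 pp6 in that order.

Op 1: fork(P0) -> P1. 3 ppages; refcounts: pp0:2 pp1:2 pp2:2
Op 2: write(P1, v0, 101). refcount(pp0)=2>1 -> COPY to pp3. 4 ppages; refcounts: pp0:1 pp1:2 pp2:2 pp3:1
Op 3: write(P1, v1, 172). refcount(pp1)=2>1 -> COPY to pp4. 5 ppages; refcounts: pp0:1 pp1:1 pp2:2 pp3:1 pp4:1
Op 4: write(P0, v1, 195). refcount(pp1)=1 -> write in place. 5 ppages; refcounts: pp0:1 pp1:1 pp2:2 pp3:1 pp4:1
Op 5: write(P1, v1, 162). refcount(pp4)=1 -> write in place. 5 ppages; refcounts: pp0:1 pp1:1 pp2:2 pp3:1 pp4:1
Op 6: fork(P1) -> P2. 5 ppages; refcounts: pp0:1 pp1:1 pp2:3 pp3:2 pp4:2
Op 7: write(P2, v2, 132). refcount(pp2)=3>1 -> COPY to pp5. 6 ppages; refcounts: pp0:1 pp1:1 pp2:2 pp3:2 pp4:2 pp5:1
Op 8: fork(P2) -> P3. 6 ppages; refcounts: pp0:1 pp1:1 pp2:2 pp3:3 pp4:3 pp5:2
Op 9: write(P3, v2, 110). refcount(pp5)=2>1 -> COPY to pp6. 7 ppages; refcounts: pp0:1 pp1:1 pp2:2 pp3:3 pp4:3 pp5:1 pp6:1

Answer: 1 1 2 3 3 1 1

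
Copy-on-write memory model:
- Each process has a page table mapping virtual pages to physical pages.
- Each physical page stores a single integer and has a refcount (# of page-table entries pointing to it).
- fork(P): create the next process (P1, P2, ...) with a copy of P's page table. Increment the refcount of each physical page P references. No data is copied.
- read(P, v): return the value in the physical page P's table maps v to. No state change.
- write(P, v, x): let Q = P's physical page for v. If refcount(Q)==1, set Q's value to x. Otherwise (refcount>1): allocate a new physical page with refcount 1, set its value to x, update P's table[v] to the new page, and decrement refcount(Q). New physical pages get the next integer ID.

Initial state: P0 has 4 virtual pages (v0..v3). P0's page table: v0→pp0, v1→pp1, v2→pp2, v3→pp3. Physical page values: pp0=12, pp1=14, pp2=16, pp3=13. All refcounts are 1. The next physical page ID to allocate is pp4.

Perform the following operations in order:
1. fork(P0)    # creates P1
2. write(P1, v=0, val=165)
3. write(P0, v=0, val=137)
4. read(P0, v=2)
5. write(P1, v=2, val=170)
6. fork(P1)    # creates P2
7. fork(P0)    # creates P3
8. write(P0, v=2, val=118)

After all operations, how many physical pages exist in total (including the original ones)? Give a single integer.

Op 1: fork(P0) -> P1. 4 ppages; refcounts: pp0:2 pp1:2 pp2:2 pp3:2
Op 2: write(P1, v0, 165). refcount(pp0)=2>1 -> COPY to pp4. 5 ppages; refcounts: pp0:1 pp1:2 pp2:2 pp3:2 pp4:1
Op 3: write(P0, v0, 137). refcount(pp0)=1 -> write in place. 5 ppages; refcounts: pp0:1 pp1:2 pp2:2 pp3:2 pp4:1
Op 4: read(P0, v2) -> 16. No state change.
Op 5: write(P1, v2, 170). refcount(pp2)=2>1 -> COPY to pp5. 6 ppages; refcounts: pp0:1 pp1:2 pp2:1 pp3:2 pp4:1 pp5:1
Op 6: fork(P1) -> P2. 6 ppages; refcounts: pp0:1 pp1:3 pp2:1 pp3:3 pp4:2 pp5:2
Op 7: fork(P0) -> P3. 6 ppages; refcounts: pp0:2 pp1:4 pp2:2 pp3:4 pp4:2 pp5:2
Op 8: write(P0, v2, 118). refcount(pp2)=2>1 -> COPY to pp6. 7 ppages; refcounts: pp0:2 pp1:4 pp2:1 pp3:4 pp4:2 pp5:2 pp6:1

Answer: 7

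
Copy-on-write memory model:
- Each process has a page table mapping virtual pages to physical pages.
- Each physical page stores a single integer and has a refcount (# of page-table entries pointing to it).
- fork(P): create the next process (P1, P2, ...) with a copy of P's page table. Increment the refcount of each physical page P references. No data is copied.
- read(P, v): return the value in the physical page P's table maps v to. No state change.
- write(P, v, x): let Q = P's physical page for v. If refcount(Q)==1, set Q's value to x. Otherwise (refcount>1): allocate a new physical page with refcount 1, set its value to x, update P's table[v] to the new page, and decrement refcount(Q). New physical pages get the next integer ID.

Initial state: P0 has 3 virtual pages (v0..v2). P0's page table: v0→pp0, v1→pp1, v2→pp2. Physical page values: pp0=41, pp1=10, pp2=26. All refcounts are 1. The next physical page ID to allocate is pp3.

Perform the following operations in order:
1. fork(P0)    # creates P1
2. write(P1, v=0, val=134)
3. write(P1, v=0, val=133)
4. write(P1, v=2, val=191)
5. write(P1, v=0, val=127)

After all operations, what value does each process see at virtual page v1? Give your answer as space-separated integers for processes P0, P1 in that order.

Op 1: fork(P0) -> P1. 3 ppages; refcounts: pp0:2 pp1:2 pp2:2
Op 2: write(P1, v0, 134). refcount(pp0)=2>1 -> COPY to pp3. 4 ppages; refcounts: pp0:1 pp1:2 pp2:2 pp3:1
Op 3: write(P1, v0, 133). refcount(pp3)=1 -> write in place. 4 ppages; refcounts: pp0:1 pp1:2 pp2:2 pp3:1
Op 4: write(P1, v2, 191). refcount(pp2)=2>1 -> COPY to pp4. 5 ppages; refcounts: pp0:1 pp1:2 pp2:1 pp3:1 pp4:1
Op 5: write(P1, v0, 127). refcount(pp3)=1 -> write in place. 5 ppages; refcounts: pp0:1 pp1:2 pp2:1 pp3:1 pp4:1
P0: v1 -> pp1 = 10
P1: v1 -> pp1 = 10

Answer: 10 10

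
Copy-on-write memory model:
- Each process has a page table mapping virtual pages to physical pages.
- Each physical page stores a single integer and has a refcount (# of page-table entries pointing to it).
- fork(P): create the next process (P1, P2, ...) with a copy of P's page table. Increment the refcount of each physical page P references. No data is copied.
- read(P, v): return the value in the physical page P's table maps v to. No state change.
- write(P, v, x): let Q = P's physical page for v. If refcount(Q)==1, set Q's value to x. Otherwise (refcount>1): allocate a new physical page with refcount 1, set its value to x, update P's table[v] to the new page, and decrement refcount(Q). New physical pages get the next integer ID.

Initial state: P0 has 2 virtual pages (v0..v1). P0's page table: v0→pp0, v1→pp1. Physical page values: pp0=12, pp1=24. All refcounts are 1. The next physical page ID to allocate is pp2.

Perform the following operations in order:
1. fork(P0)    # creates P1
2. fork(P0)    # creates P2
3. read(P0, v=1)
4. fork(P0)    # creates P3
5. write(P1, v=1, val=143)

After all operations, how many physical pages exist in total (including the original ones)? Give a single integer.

Answer: 3

Derivation:
Op 1: fork(P0) -> P1. 2 ppages; refcounts: pp0:2 pp1:2
Op 2: fork(P0) -> P2. 2 ppages; refcounts: pp0:3 pp1:3
Op 3: read(P0, v1) -> 24. No state change.
Op 4: fork(P0) -> P3. 2 ppages; refcounts: pp0:4 pp1:4
Op 5: write(P1, v1, 143). refcount(pp1)=4>1 -> COPY to pp2. 3 ppages; refcounts: pp0:4 pp1:3 pp2:1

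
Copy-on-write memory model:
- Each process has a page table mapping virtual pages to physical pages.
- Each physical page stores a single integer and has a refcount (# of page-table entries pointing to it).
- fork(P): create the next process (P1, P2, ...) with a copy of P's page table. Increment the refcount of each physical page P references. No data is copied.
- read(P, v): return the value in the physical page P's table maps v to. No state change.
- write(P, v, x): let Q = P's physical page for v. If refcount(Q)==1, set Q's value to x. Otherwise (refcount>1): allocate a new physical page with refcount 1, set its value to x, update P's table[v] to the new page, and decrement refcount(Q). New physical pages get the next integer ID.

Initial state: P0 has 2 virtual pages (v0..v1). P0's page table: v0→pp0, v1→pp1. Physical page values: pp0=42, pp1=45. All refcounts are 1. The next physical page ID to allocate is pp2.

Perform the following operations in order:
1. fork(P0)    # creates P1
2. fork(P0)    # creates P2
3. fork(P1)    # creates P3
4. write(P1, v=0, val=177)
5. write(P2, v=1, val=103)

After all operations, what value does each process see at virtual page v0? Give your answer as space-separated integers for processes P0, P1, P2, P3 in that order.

Answer: 42 177 42 42

Derivation:
Op 1: fork(P0) -> P1. 2 ppages; refcounts: pp0:2 pp1:2
Op 2: fork(P0) -> P2. 2 ppages; refcounts: pp0:3 pp1:3
Op 3: fork(P1) -> P3. 2 ppages; refcounts: pp0:4 pp1:4
Op 4: write(P1, v0, 177). refcount(pp0)=4>1 -> COPY to pp2. 3 ppages; refcounts: pp0:3 pp1:4 pp2:1
Op 5: write(P2, v1, 103). refcount(pp1)=4>1 -> COPY to pp3. 4 ppages; refcounts: pp0:3 pp1:3 pp2:1 pp3:1
P0: v0 -> pp0 = 42
P1: v0 -> pp2 = 177
P2: v0 -> pp0 = 42
P3: v0 -> pp0 = 42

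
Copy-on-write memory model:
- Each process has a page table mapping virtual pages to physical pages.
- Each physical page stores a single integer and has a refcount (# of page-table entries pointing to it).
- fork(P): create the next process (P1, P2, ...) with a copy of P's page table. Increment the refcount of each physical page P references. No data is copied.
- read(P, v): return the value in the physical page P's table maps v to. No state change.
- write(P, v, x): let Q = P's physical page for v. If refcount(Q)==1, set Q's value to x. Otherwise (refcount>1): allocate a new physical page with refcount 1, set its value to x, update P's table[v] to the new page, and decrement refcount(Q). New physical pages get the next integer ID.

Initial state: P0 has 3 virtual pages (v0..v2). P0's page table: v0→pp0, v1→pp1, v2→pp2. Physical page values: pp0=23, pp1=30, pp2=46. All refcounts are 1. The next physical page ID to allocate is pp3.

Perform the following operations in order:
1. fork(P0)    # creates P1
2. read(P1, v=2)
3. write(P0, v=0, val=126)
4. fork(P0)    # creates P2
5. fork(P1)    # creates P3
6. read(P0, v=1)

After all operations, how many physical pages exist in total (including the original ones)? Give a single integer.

Op 1: fork(P0) -> P1. 3 ppages; refcounts: pp0:2 pp1:2 pp2:2
Op 2: read(P1, v2) -> 46. No state change.
Op 3: write(P0, v0, 126). refcount(pp0)=2>1 -> COPY to pp3. 4 ppages; refcounts: pp0:1 pp1:2 pp2:2 pp3:1
Op 4: fork(P0) -> P2. 4 ppages; refcounts: pp0:1 pp1:3 pp2:3 pp3:2
Op 5: fork(P1) -> P3. 4 ppages; refcounts: pp0:2 pp1:4 pp2:4 pp3:2
Op 6: read(P0, v1) -> 30. No state change.

Answer: 4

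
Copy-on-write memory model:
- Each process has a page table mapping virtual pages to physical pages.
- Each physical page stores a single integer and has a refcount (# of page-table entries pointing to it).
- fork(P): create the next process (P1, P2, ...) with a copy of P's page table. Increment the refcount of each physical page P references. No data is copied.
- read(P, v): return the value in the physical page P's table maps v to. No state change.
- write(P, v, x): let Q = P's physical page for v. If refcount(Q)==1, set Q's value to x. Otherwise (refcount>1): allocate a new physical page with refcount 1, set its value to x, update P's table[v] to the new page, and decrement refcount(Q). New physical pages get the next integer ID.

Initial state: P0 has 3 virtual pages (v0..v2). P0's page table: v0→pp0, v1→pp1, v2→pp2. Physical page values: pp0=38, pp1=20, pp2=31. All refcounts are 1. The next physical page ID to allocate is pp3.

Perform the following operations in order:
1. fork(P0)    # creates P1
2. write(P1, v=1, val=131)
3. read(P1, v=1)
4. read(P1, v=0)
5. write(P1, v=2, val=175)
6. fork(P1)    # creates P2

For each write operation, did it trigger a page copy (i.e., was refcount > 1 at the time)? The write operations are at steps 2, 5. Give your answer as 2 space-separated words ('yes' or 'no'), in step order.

Op 1: fork(P0) -> P1. 3 ppages; refcounts: pp0:2 pp1:2 pp2:2
Op 2: write(P1, v1, 131). refcount(pp1)=2>1 -> COPY to pp3. 4 ppages; refcounts: pp0:2 pp1:1 pp2:2 pp3:1
Op 3: read(P1, v1) -> 131. No state change.
Op 4: read(P1, v0) -> 38. No state change.
Op 5: write(P1, v2, 175). refcount(pp2)=2>1 -> COPY to pp4. 5 ppages; refcounts: pp0:2 pp1:1 pp2:1 pp3:1 pp4:1
Op 6: fork(P1) -> P2. 5 ppages; refcounts: pp0:3 pp1:1 pp2:1 pp3:2 pp4:2

yes yes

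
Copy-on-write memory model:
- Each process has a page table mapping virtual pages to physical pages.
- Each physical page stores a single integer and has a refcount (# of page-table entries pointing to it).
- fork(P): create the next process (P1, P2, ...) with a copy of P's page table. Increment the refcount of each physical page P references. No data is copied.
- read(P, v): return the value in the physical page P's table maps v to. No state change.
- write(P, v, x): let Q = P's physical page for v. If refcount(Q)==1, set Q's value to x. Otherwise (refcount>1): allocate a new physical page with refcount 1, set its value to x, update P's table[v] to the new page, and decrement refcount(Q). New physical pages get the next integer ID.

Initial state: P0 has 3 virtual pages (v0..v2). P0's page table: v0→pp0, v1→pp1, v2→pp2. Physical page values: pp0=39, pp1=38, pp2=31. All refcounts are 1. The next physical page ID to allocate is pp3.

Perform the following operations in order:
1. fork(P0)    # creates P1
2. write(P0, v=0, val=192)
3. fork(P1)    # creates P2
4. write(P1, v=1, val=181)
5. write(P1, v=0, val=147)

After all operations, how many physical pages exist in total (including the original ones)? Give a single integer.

Op 1: fork(P0) -> P1. 3 ppages; refcounts: pp0:2 pp1:2 pp2:2
Op 2: write(P0, v0, 192). refcount(pp0)=2>1 -> COPY to pp3. 4 ppages; refcounts: pp0:1 pp1:2 pp2:2 pp3:1
Op 3: fork(P1) -> P2. 4 ppages; refcounts: pp0:2 pp1:3 pp2:3 pp3:1
Op 4: write(P1, v1, 181). refcount(pp1)=3>1 -> COPY to pp4. 5 ppages; refcounts: pp0:2 pp1:2 pp2:3 pp3:1 pp4:1
Op 5: write(P1, v0, 147). refcount(pp0)=2>1 -> COPY to pp5. 6 ppages; refcounts: pp0:1 pp1:2 pp2:3 pp3:1 pp4:1 pp5:1

Answer: 6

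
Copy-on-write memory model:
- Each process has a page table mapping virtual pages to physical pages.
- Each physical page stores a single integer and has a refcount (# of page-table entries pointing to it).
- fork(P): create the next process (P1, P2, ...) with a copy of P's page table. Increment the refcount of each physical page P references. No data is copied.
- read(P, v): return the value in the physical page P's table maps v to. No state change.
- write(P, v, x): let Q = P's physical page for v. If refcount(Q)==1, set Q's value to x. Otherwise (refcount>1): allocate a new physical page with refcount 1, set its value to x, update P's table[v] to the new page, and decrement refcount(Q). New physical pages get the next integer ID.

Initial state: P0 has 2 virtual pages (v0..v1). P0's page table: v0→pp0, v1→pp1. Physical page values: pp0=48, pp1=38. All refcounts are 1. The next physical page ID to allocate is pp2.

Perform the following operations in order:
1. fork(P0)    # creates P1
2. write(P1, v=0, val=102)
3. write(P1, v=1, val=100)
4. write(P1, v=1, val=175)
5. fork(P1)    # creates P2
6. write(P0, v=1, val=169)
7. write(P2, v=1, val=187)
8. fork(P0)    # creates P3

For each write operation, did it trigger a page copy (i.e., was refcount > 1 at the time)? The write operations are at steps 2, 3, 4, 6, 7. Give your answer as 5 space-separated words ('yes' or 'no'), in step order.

Op 1: fork(P0) -> P1. 2 ppages; refcounts: pp0:2 pp1:2
Op 2: write(P1, v0, 102). refcount(pp0)=2>1 -> COPY to pp2. 3 ppages; refcounts: pp0:1 pp1:2 pp2:1
Op 3: write(P1, v1, 100). refcount(pp1)=2>1 -> COPY to pp3. 4 ppages; refcounts: pp0:1 pp1:1 pp2:1 pp3:1
Op 4: write(P1, v1, 175). refcount(pp3)=1 -> write in place. 4 ppages; refcounts: pp0:1 pp1:1 pp2:1 pp3:1
Op 5: fork(P1) -> P2. 4 ppages; refcounts: pp0:1 pp1:1 pp2:2 pp3:2
Op 6: write(P0, v1, 169). refcount(pp1)=1 -> write in place. 4 ppages; refcounts: pp0:1 pp1:1 pp2:2 pp3:2
Op 7: write(P2, v1, 187). refcount(pp3)=2>1 -> COPY to pp4. 5 ppages; refcounts: pp0:1 pp1:1 pp2:2 pp3:1 pp4:1
Op 8: fork(P0) -> P3. 5 ppages; refcounts: pp0:2 pp1:2 pp2:2 pp3:1 pp4:1

yes yes no no yes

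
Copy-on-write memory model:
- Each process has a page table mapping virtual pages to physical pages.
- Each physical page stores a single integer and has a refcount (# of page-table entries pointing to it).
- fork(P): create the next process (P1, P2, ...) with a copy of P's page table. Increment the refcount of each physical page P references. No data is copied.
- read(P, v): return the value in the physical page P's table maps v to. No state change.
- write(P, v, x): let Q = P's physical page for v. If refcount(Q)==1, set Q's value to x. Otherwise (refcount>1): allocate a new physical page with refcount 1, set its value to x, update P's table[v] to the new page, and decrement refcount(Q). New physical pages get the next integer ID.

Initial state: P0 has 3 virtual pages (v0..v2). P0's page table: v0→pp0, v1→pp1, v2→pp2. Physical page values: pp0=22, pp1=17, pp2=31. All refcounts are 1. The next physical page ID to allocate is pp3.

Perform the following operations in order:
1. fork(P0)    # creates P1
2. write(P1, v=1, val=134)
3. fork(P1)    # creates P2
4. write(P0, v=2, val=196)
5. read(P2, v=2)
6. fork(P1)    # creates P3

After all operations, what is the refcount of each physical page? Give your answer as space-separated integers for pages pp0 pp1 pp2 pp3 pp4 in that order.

Op 1: fork(P0) -> P1. 3 ppages; refcounts: pp0:2 pp1:2 pp2:2
Op 2: write(P1, v1, 134). refcount(pp1)=2>1 -> COPY to pp3. 4 ppages; refcounts: pp0:2 pp1:1 pp2:2 pp3:1
Op 3: fork(P1) -> P2. 4 ppages; refcounts: pp0:3 pp1:1 pp2:3 pp3:2
Op 4: write(P0, v2, 196). refcount(pp2)=3>1 -> COPY to pp4. 5 ppages; refcounts: pp0:3 pp1:1 pp2:2 pp3:2 pp4:1
Op 5: read(P2, v2) -> 31. No state change.
Op 6: fork(P1) -> P3. 5 ppages; refcounts: pp0:4 pp1:1 pp2:3 pp3:3 pp4:1

Answer: 4 1 3 3 1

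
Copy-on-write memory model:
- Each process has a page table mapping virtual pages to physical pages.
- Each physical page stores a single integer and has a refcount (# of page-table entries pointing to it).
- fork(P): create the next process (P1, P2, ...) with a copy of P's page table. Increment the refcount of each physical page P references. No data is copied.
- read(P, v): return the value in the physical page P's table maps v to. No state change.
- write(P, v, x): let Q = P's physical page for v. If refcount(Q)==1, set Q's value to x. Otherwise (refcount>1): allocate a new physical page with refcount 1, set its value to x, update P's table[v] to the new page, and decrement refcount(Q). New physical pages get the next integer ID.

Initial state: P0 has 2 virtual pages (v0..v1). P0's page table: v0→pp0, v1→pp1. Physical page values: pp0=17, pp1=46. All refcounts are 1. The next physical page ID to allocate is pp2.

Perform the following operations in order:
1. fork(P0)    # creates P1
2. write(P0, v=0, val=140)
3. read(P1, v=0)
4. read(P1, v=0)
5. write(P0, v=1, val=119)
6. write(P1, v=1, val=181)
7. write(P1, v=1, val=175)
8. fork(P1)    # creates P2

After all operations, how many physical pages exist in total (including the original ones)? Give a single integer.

Answer: 4

Derivation:
Op 1: fork(P0) -> P1. 2 ppages; refcounts: pp0:2 pp1:2
Op 2: write(P0, v0, 140). refcount(pp0)=2>1 -> COPY to pp2. 3 ppages; refcounts: pp0:1 pp1:2 pp2:1
Op 3: read(P1, v0) -> 17. No state change.
Op 4: read(P1, v0) -> 17. No state change.
Op 5: write(P0, v1, 119). refcount(pp1)=2>1 -> COPY to pp3. 4 ppages; refcounts: pp0:1 pp1:1 pp2:1 pp3:1
Op 6: write(P1, v1, 181). refcount(pp1)=1 -> write in place. 4 ppages; refcounts: pp0:1 pp1:1 pp2:1 pp3:1
Op 7: write(P1, v1, 175). refcount(pp1)=1 -> write in place. 4 ppages; refcounts: pp0:1 pp1:1 pp2:1 pp3:1
Op 8: fork(P1) -> P2. 4 ppages; refcounts: pp0:2 pp1:2 pp2:1 pp3:1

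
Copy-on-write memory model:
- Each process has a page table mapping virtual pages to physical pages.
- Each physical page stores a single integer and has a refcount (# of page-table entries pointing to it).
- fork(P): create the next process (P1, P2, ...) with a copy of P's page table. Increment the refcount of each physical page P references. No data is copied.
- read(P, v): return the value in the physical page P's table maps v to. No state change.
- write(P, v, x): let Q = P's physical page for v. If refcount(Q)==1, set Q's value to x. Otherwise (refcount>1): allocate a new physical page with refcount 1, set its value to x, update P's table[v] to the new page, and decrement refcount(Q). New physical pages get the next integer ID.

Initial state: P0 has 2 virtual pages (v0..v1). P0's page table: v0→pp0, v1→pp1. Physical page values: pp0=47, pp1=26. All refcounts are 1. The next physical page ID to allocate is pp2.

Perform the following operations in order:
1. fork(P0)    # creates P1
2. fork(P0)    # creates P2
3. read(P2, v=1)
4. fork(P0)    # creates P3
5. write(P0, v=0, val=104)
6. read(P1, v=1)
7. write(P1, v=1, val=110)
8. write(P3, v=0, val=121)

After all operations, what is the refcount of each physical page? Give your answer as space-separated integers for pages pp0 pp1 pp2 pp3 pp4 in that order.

Answer: 2 3 1 1 1

Derivation:
Op 1: fork(P0) -> P1. 2 ppages; refcounts: pp0:2 pp1:2
Op 2: fork(P0) -> P2. 2 ppages; refcounts: pp0:3 pp1:3
Op 3: read(P2, v1) -> 26. No state change.
Op 4: fork(P0) -> P3. 2 ppages; refcounts: pp0:4 pp1:4
Op 5: write(P0, v0, 104). refcount(pp0)=4>1 -> COPY to pp2. 3 ppages; refcounts: pp0:3 pp1:4 pp2:1
Op 6: read(P1, v1) -> 26. No state change.
Op 7: write(P1, v1, 110). refcount(pp1)=4>1 -> COPY to pp3. 4 ppages; refcounts: pp0:3 pp1:3 pp2:1 pp3:1
Op 8: write(P3, v0, 121). refcount(pp0)=3>1 -> COPY to pp4. 5 ppages; refcounts: pp0:2 pp1:3 pp2:1 pp3:1 pp4:1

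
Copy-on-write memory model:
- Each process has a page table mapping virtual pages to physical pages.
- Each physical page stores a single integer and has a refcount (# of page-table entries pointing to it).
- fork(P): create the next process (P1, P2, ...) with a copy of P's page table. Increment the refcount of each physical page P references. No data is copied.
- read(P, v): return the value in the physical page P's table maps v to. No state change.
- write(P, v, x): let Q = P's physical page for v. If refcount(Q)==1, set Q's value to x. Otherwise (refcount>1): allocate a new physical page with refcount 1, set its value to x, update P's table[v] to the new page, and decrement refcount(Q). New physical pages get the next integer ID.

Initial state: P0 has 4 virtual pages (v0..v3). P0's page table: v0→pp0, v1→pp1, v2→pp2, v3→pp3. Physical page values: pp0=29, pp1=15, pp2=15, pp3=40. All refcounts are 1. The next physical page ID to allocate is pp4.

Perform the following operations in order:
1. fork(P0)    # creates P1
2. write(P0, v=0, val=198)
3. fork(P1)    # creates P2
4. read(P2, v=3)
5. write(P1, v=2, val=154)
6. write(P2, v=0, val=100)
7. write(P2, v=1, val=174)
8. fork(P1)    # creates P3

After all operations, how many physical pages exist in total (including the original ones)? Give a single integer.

Answer: 8

Derivation:
Op 1: fork(P0) -> P1. 4 ppages; refcounts: pp0:2 pp1:2 pp2:2 pp3:2
Op 2: write(P0, v0, 198). refcount(pp0)=2>1 -> COPY to pp4. 5 ppages; refcounts: pp0:1 pp1:2 pp2:2 pp3:2 pp4:1
Op 3: fork(P1) -> P2. 5 ppages; refcounts: pp0:2 pp1:3 pp2:3 pp3:3 pp4:1
Op 4: read(P2, v3) -> 40. No state change.
Op 5: write(P1, v2, 154). refcount(pp2)=3>1 -> COPY to pp5. 6 ppages; refcounts: pp0:2 pp1:3 pp2:2 pp3:3 pp4:1 pp5:1
Op 6: write(P2, v0, 100). refcount(pp0)=2>1 -> COPY to pp6. 7 ppages; refcounts: pp0:1 pp1:3 pp2:2 pp3:3 pp4:1 pp5:1 pp6:1
Op 7: write(P2, v1, 174). refcount(pp1)=3>1 -> COPY to pp7. 8 ppages; refcounts: pp0:1 pp1:2 pp2:2 pp3:3 pp4:1 pp5:1 pp6:1 pp7:1
Op 8: fork(P1) -> P3. 8 ppages; refcounts: pp0:2 pp1:3 pp2:2 pp3:4 pp4:1 pp5:2 pp6:1 pp7:1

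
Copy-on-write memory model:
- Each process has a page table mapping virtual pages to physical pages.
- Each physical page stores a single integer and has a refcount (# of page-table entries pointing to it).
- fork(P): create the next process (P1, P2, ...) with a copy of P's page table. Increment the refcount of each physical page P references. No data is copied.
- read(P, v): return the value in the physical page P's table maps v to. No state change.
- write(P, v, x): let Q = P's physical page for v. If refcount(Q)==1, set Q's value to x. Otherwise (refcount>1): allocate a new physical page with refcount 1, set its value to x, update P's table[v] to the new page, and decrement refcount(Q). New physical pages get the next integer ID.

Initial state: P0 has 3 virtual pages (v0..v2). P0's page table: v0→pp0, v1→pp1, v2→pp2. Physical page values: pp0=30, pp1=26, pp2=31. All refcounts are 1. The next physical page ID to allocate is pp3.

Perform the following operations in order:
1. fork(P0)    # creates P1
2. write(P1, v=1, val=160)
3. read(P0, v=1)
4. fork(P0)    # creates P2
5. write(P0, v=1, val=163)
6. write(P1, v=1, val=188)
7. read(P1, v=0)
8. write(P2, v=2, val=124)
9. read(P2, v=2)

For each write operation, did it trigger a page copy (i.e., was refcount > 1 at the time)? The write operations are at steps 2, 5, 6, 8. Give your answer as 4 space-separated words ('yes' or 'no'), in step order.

Op 1: fork(P0) -> P1. 3 ppages; refcounts: pp0:2 pp1:2 pp2:2
Op 2: write(P1, v1, 160). refcount(pp1)=2>1 -> COPY to pp3. 4 ppages; refcounts: pp0:2 pp1:1 pp2:2 pp3:1
Op 3: read(P0, v1) -> 26. No state change.
Op 4: fork(P0) -> P2. 4 ppages; refcounts: pp0:3 pp1:2 pp2:3 pp3:1
Op 5: write(P0, v1, 163). refcount(pp1)=2>1 -> COPY to pp4. 5 ppages; refcounts: pp0:3 pp1:1 pp2:3 pp3:1 pp4:1
Op 6: write(P1, v1, 188). refcount(pp3)=1 -> write in place. 5 ppages; refcounts: pp0:3 pp1:1 pp2:3 pp3:1 pp4:1
Op 7: read(P1, v0) -> 30. No state change.
Op 8: write(P2, v2, 124). refcount(pp2)=3>1 -> COPY to pp5. 6 ppages; refcounts: pp0:3 pp1:1 pp2:2 pp3:1 pp4:1 pp5:1
Op 9: read(P2, v2) -> 124. No state change.

yes yes no yes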